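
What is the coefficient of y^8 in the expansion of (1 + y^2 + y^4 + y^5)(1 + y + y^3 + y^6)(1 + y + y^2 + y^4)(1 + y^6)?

9

(1 + y^2 + y^4 + y^5) has coefficients 1,0,1,0,1,1 for degrees 0…5.
(1 + y + y^3 + y^6) has coefficients 1,1,0,1,0,0,1,0,0 for degrees 0…8.
Multiplying by (1 + y + y^2 + y^4) gives running coefficients 1,2,2,2,2,2,1,2,1 for degrees 0…8.
Finally multiplying by (1 + y^6), the product of all factors after the first has coefficients 1,2,2,2,2,2,2,4,3 for degrees 0…8.
[y^8] = 1·3 + 1·2 + 1·2 + 1·2 = 9.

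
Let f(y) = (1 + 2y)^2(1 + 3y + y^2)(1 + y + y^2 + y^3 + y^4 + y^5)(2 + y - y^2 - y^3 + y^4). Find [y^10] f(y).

(1 + 2y)^2 has coefficients 1,4,4 for degrees 0…2.
(1 + 3y + y^2) has coefficients 1,3,1,0,0,0,0,0,0,0,0 for degrees 0…10.
Multiplying by (1 + y + y^2 + y^3 + y^4 + y^5) gives running coefficients 1,4,5,5,5,5,4,1,0,0,0 for degrees 0…10.
Finally multiplying by (2 + y - y^2 - y^3 + y^4), the product of all factors after the first has coefficients 2,9,13,10,7,9,8,1,-3,0,3 for degrees 0…10.
[y^10] = 1·3 + 4·0 + 4·(-3) = -9.

-9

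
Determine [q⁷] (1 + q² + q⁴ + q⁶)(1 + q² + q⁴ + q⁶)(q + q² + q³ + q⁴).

7

(1 + q² + q⁴ + q⁶) has coefficients 1,0,1,0,1,0,1 for degrees 0…6.
(1 + q² + q⁴ + q⁶) has coefficients 1,0,1,0,1,0,1,0 for degrees 0…7.
Finally multiplying by (q + q² + q³ + q⁴), the product of all factors after the first has coefficients 0,1,1,2,2,2,2,2 for degrees 0…7.
[q⁷] = 1·2 + 1·2 + 1·2 + 1·1 = 7.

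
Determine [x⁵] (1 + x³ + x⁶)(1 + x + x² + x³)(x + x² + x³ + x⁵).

5

(1 + x³ + x⁶) has coefficients 1,0,0,1,0,0 for degrees 0…5.
(1 + x + x² + x³) has coefficients 1,1,1,1,0,0 for degrees 0…5.
Finally multiplying by (x + x² + x³ + x⁵), the product of all factors after the first has coefficients 0,1,2,3,3,3 for degrees 0…5.
[x⁵] = 1·3 + 1·2 = 5.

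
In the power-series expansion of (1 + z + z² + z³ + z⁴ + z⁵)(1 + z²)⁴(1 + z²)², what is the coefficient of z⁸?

(1 + z + z² + z³ + z⁴ + z⁵) has coefficients 1,1,1,1,1,1 for degrees 0…5.
(1 + z²)⁴ has coefficients 1,0,4,0,6,0,4,0,1 for degrees 0…8.
Finally multiplying by (1 + z²)², the product of all factors after the first has coefficients 1,0,6,0,15,0,20,0,15 for degrees 0…8.
[z⁸] = 1·15 + 1·0 + 1·20 + 1·0 + 1·15 + 1·0 = 50.

50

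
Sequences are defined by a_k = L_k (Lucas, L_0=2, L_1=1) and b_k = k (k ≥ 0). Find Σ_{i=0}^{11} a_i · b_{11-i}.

828

This is [x^11] in the product of the two ordinary generating functions.
Σ = 2·11 + 1·10 + 3·9 + 4·8 + 7·7 + 11·6 + 18·5 + 29·4 + 47·3 + 76·2 + 123·1 + 199·0 = 828.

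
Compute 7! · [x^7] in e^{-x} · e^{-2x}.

-2187

The EGF product rule gives c_7 = Σ_{k_1+k_2=7} C(7; k_1,k_2) · ∏ g_i(k_i), where e^{-x} gives (-1)^k; e^{-2x} gives (-2)^k.
g_1(k) for k = 0…7: 1, -1, 1, -1, 1, -1, 1, -1.
g_2(k) for k = 0…7: 1, -2, 4, -8, 16, -32, 64, -128.
c_7 = Σ_k C(7,k)·g_1(k)·g_2(7−k) = 1·1·(-128) + 7·(-1)·64 + 21·1·(-32) + 35·(-1)·16 + 35·1·(-8) + 21·(-1)·4 + 7·1·(-2) + 1·(-1)·1 = −128 − 448 − 672 − 560 − 280 − 84 − 14 − 1 = -2187.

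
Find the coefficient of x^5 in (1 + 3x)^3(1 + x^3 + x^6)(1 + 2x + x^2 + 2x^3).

127

(1 + 3x)^3 has coefficients 1,9,27,27 for degrees 0…3.
(1 + x^3 + x^6) has coefficients 1,0,0,1,0,0 for degrees 0…5.
Finally multiplying by (1 + 2x + x^2 + 2x^3), the product of all factors after the first has coefficients 1,2,1,3,2,1 for degrees 0…5.
[x^5] = 1·1 + 9·2 + 27·3 + 27·1 = 127.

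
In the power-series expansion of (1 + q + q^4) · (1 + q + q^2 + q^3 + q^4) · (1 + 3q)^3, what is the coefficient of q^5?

137

(1 + q + q^4) has coefficients 1,1,0,0,1 for degrees 0…4.
(1 + q + q^2 + q^3 + q^4) has coefficients 1,1,1,1,1,0 for degrees 0…5.
Finally multiplying by (1 + 3q)^3, the product of all factors after the first has coefficients 1,10,37,64,64,63 for degrees 0…5.
[q^5] = 1·63 + 1·64 + 1·10 = 137.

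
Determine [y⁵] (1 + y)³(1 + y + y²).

1

(1 + y)³ has coefficients 1,3,3,1 for degrees 0…3.
(1 + y + y²) has coefficients 1,1,1,0,0,0 for degrees 0…5.
[y⁵] = 1·0 + 3·0 + 3·0 + 1·1 = 1.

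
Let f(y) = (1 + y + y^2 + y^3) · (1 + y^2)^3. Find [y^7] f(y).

(1 + y + y^2 + y^3) has coefficients 1,1,1,1 for degrees 0…3.
(1 + y^2)^3 has coefficients 1,0,3,0,3,0,1,0 for degrees 0…7.
[y^7] = 1·0 + 1·1 + 1·0 + 1·3 = 4.

4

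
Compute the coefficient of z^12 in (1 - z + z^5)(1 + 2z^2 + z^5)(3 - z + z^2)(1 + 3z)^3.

(1 - z + z^5) has coefficients 1,-1,0,0,0,1 for degrees 0…5.
(1 + 2z^2 + z^5) has coefficients 1,0,2,0,0,1,0,0,0,0,0,0,0 for degrees 0…12.
Multiplying by (3 - z + z^2) gives running coefficients 3,-1,7,-2,2,3,-1,1,0,0,0,0,0 for degrees 0…12.
Finally multiplying by (1 + 3z)^3, the product of all factors after the first has coefficients 3,26,79,115,146,156,26,127,63,0,27,0,0 for degrees 0…12.
[z^12] = 1·0 − 1·0 + 1·127 = 127.

127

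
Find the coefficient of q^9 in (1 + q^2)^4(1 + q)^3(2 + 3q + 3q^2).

107

(1 + q^2)^4 has coefficients 1,0,4,0,6,0,4,0,1 for degrees 0…8.
(1 + q)^3 has coefficients 1,3,3,1,0,0,0,0,0,0 for degrees 0…9.
Finally multiplying by (2 + 3q + 3q^2), the product of all factors after the first has coefficients 2,9,18,20,12,3,0,0,0,0 for degrees 0…9.
[q^9] = 1·0 + 4·0 + 6·3 + 4·20 + 1·9 = 107.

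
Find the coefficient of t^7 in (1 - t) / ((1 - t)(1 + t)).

The denominator gives the recurrence a_n = a_(n−2) for n ≥ 2; the numerator fixes a_0 = 1, a_1 = -1.
Iterating: 1, -1, 1, -1, 1, -1, 1, -1, so a_7 = -1.

-1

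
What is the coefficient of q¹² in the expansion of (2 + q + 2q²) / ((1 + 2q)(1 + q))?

16381

The denominator gives the recurrence a_n = −3a_(n−1) − 2a_(n−2) for n ≥ 3; the numerator fixes a_0 = 2, a_1 = -5, a_2 = 13.
Iterating: 2, -5, 13, -29, 61, -125, 253, -509, 1021, -2045, 4093, -8189, 16381, so a_12 = 16381.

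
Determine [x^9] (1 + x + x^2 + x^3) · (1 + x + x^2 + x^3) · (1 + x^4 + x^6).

6

(1 + x + x^2 + x^3) has coefficients 1,1,1,1 for degrees 0…3.
(1 + x + x^2 + x^3) has coefficients 1,1,1,1,0,0,0,0,0,0 for degrees 0…9.
Finally multiplying by (1 + x^4 + x^6), the product of all factors after the first has coefficients 1,1,1,1,1,1,2,2,1,1 for degrees 0…9.
[x^9] = 1·1 + 1·1 + 1·2 + 1·2 = 6.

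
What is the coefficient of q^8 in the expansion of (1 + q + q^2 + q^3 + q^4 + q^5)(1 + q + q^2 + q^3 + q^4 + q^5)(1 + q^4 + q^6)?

(1 + q + q^2 + q^3 + q^4 + q^5) has coefficients 1,1,1,1,1,1 for degrees 0…5.
(1 + q + q^2 + q^3 + q^4 + q^5) has coefficients 1,1,1,1,1,1,0,0,0 for degrees 0…8.
Finally multiplying by (1 + q^4 + q^6), the product of all factors after the first has coefficients 1,1,1,1,2,2,2,2,2 for degrees 0…8.
[q^8] = 1·2 + 1·2 + 1·2 + 1·2 + 1·2 + 1·1 = 11.

11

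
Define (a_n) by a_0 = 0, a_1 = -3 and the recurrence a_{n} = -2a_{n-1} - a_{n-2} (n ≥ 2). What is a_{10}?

30

The ordinary generating function has denominator 1 + 2z + z^2.
Iterating the recurrence: a_0,…,a_{10} = 0, -3, 6, -9, 12, -15, 18, -21, 24, -27, 30.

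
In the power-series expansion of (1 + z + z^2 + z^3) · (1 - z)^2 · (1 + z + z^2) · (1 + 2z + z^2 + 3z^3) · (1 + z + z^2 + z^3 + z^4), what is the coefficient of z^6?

(1 + z + z^2 + z^3) has coefficients 1,1,1,1 for degrees 0…3.
(1 - z)^2 has coefficients 1,-2,1,0,0,0,0 for degrees 0…6.
Multiplying by (1 + z + z^2) gives running coefficients 1,-1,0,-1,1,0,0 for degrees 0…6.
Multiplying by (1 + 2z + z^2 + 3z^3) gives running coefficients 1,1,-1,1,-4,1,-2 for degrees 0…6.
Finally multiplying by (1 + z + z^2 + z^3 + z^4), the product of all factors after the first has coefficients 1,2,1,2,-2,-2,-5 for degrees 0…6.
[z^6] = 1·(-5) + 1·(-2) + 1·(-2) + 1·2 = -7.

-7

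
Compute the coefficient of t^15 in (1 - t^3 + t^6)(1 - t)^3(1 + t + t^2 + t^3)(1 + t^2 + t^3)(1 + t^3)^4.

-7

(1 - t^3 + t^6) has coefficients 1,0,0,-1,0,0,1 for degrees 0…6.
(1 - t)^3 has coefficients 1,-3,3,-1,0,0,0,0,0,0,0,0,0,0,0,0 for degrees 0…15.
Multiplying by (1 + t + t^2 + t^3) gives running coefficients 1,-2,1,0,-1,2,-1,0,0,0,0,0,0,0,0,0 for degrees 0…15.
Multiplying by (1 + t^2 + t^3) gives running coefficients 1,-2,2,-1,-2,3,-2,1,1,-1,0,0,0,0,0,0 for degrees 0…15.
Finally multiplying by (1 + t^3)^4, the product of all factors after the first has coefficients 1,-2,2,3,-10,11,0,-19,25,-11,-16,30,-19,-4,20,-15 for degrees 0…15.
[t^15] = 1·(-15) − 1·(-19) + 1·(-11) = -7.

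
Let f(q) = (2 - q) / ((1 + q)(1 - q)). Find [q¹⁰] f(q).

Partial fractions give a closed form: a_n = (3/2)·(-1)^n + (1/2)·1^n.
At n = 10: a_10 = 2.

2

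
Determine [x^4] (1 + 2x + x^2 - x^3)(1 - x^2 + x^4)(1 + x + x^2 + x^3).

(1 + 2x + x^2 - x^3) has coefficients 1,2,1,-1 for degrees 0…3.
(1 - x^2 + x^4) has coefficients 1,0,-1,0,1 for degrees 0…4.
Finally multiplying by (1 + x + x^2 + x^3), the product of all factors after the first has coefficients 1,1,0,0,0 for degrees 0…4.
[x^4] = 1·0 + 2·0 + 1·0 − 1·1 = -1.

-1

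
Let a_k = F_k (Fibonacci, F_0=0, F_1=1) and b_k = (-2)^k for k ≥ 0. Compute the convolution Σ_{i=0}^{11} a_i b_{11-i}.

Write out a_i and b_{11-i} for i = 0,…,11 and sum the products.
Σ = 0·(-2048) + 1·1024 + 1·(-512) + 2·256 + 3·(-128) + 5·64 + 8·(-32) + 13·16 + 21·(-8) + 34·4 + 55·(-2) + 89·1 = 859.

859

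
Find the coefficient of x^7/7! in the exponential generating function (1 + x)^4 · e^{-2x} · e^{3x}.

1961

The EGF product rule gives c_7 = Σ_{k_1+k_2+k_3=7} C(7; k_1,k_2,k_3) · ∏ g_i(k_i), where (1+x)^4 gives the falling factorial (4)_k; e^{-2x} gives (-2)^k; e^{3x} gives (3)^k.
g_1(k) for k = 0…7: 1, 4, 12, 24, 24, 0, 0, 0.
g_2(k) for k = 0…7: 1, -2, 4, -8, 16, -32, 64, -128.
g_3(k) for k = 0…7: 1, 3, 9, 27, 81, 243, 729, 2187.
First combine the last two factors: h(k) = Σ_j C(k,j)·g_2(j)·g_3(k−j) for k = 0…7: 1, 1, 1, 1, 1, 1, 1, 1.
c_7 = Σ_k C(7,k)·g_1(k)·h(7−k) = 1·1·1 + 7·4·1 + 21·12·1 + 35·24·1 + 35·24·1 = 1 + 28 + 252 + 840 + 840 = 1961.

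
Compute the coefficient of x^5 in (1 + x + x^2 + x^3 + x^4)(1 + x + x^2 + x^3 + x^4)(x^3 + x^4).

5

(1 + x + x^2 + x^3 + x^4) has coefficients 1,1,1,1,1 for degrees 0…4.
(1 + x + x^2 + x^3 + x^4) has coefficients 1,1,1,1,1,0 for degrees 0…5.
Finally multiplying by (x^3 + x^4), the product of all factors after the first has coefficients 0,0,0,1,2,2 for degrees 0…5.
[x^5] = 1·2 + 1·2 + 1·1 + 1·0 + 1·0 = 5.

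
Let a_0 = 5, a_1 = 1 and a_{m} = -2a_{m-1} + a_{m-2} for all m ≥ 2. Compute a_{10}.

The ordinary generating function has denominator 1 + 2x - x^2.
Iterating the recurrence: a_0,…,a_{10} = 5, 1, 3, -5, 13, -31, 75, -181, 437, -1055, 2547.

2547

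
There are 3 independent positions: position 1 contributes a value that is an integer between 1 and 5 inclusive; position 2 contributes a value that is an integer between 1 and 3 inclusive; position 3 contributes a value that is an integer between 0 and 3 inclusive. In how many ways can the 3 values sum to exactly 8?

The generating function for the choices is (z + z^2 + z^3 + z^4 + z^5)·(z + z^2 + z^3)·(1 + z + z^2 + z^3); the count is [z^8].
(z + z^2 + z^3 + z^4 + z^5) has coefficients 0,1,1,1,1,1 for degrees 0…5.
(z + z^2 + z^3) has coefficients 0,1,1,1,0,0,0,0,0 for degrees 0…8.
Finally multiplying by (1 + z + z^2 + z^3), the product of all factors after the first has coefficients 0,1,2,3,3,2,1,0,0 for degrees 0…8.
[z^8] = 1·0 + 1·1 + 1·2 + 1·3 + 1·3 = 9.

9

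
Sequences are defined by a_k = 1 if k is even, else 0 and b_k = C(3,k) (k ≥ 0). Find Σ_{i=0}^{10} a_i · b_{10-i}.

The convolution is the x^10 coefficient of A(x)B(x).
Σ = 1·0 + 0·0 + 1·0 + 0·0 + 1·0 + 0·0 + 1·0 + 0·1 + 1·3 + 0·3 + 1·1 = 4.

4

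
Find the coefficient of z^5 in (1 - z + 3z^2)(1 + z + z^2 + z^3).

3

(1 - z + 3z^2) has coefficients 1,-1,3 for degrees 0…2.
(1 + z + z^2 + z^3) has coefficients 1,1,1,1,0,0 for degrees 0…5.
[z^5] = 1·0 − 1·0 + 3·1 = 3.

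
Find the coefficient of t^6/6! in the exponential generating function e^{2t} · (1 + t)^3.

The EGF product rule gives c_6 = Σ_{k_1+k_2=6} C(6; k_1,k_2) · ∏ g_i(k_i), where e^{2t} gives (2)^k; (1+t)^3 gives the falling factorial (3)_k.
g_1(k) for k = 0…6: 1, 2, 4, 8, 16, 32, 64.
g_2(k) for k = 0…6: 1, 3, 6, 6, 0, 0, 0.
c_6 = Σ_k C(6,k)·g_1(k)·g_2(6−k) = 20·8·6 + 15·16·6 + 6·32·3 + 1·64·1 = 960 + 1440 + 576 + 64 = 3040.

3040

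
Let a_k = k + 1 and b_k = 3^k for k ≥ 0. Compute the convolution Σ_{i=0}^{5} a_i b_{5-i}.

The convolution is the x^5 coefficient of A(x)B(x).
Σ = 1·243 + 2·81 + 3·27 + 4·9 + 5·3 + 6·1 = 543.

543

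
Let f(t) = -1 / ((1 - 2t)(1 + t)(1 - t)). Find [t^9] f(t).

The denominator gives the recurrence a_n = 2a_(n−1) + a_(n−2) − 2a_(n−3) for n ≥ 3; the numerator fixes a_0 = -1, a_1 = -2, a_2 = -5.
Iterating: -1, -2, -5, -10, -21, -42, -85, -170, -341, -682, so a_9 = -682.

-682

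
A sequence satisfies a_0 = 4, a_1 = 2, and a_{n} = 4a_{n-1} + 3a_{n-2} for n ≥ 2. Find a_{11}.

The ordinary generating function has denominator 1 - 4x - 3x^2.
Iterating the recurrence: a_0,…,a_{11} = 4, 2, 20, 86, 404, 1874, 8708, 40454, 187940, 873122, 4056308, 18844598.

18844598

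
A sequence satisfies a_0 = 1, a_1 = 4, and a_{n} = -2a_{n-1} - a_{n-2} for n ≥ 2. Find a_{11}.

54

The ordinary generating function has denominator 1 + 2y + y^2.
Iterating the recurrence: a_0,…,a_{11} = 1, 4, -9, 14, -19, 24, -29, 34, -39, 44, -49, 54.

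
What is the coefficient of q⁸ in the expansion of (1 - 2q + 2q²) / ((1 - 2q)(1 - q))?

The denominator gives the recurrence a_n = 3a_(n−1) − 2a_(n−2) for n ≥ 3; the numerator fixes a_0 = 1, a_1 = 1, a_2 = 3.
Iterating: 1, 1, 3, 7, 15, 31, 63, 127, 255, so a_8 = 255.

255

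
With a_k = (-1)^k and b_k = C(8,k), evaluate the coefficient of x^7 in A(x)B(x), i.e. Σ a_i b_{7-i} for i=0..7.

The convolution is the x^7 coefficient of A(x)B(x).
Σ = 1·8 − 1·28 + 1·56 − 1·70 + 1·56 − 1·28 + 1·8 − 1·1 = 1.

1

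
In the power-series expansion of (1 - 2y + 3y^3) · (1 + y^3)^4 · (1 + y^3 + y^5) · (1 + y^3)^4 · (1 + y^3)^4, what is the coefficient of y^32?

(1 - 2y + 3y^3) has coefficients 1,-2,0,3 for degrees 0…3.
(1 + y^3)^4 has coefficients 1,0,0,4,0,0,6,0,0,4,0,0,1,0,0,0,0,0,0,0,0,0,0,0,0,0,0,0,0,0,0,0,0 for degrees 0…32.
Multiplying by (1 + y^3 + y^5) gives running coefficients 1,0,0,5,0,1,10,0,4,10,0,6,5,0,4,1,0,1,0,0,0,0,0,0,0,0,0,0,0,0,0,0,0 for degrees 0…32.
Multiplying by (1 + y^3)^4 gives running coefficients 1,0,0,9,0,1,36,0,8,84,0,28,126,0,56,126,0,70,84,0,56,36,0,28,9,0,8,1,0,1,0,0,0 for degrees 0…32.
Finally multiplying by (1 + y^3)^4, the product of all factors after the first has coefficients 1,0,0,13,0,1,78,0,12,286,0,66,715,0,220,1287,0,495,1716,0,792,1716,0,924,1287,0,792,715,0,495,286,0,220 for degrees 0…32.
[y^32] = 1·220 − 2·0 + 3·495 = 1705.

1705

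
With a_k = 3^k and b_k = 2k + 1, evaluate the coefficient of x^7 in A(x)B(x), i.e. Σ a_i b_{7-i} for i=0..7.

6552

This is [x^7] in the product of the two ordinary generating functions.
Σ = 1·15 + 3·13 + 9·11 + 27·9 + 81·7 + 243·5 + 729·3 + 2187·1 = 6552.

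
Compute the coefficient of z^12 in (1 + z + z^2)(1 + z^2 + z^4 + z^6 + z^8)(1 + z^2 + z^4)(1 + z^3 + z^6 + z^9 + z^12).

(1 + z + z^2) has coefficients 1,1,1 for degrees 0…2.
(1 + z^2 + z^4 + z^6 + z^8) has coefficients 1,0,1,0,1,0,1,0,1,0,0,0,0 for degrees 0…12.
Multiplying by (1 + z^2 + z^4) gives running coefficients 1,0,2,0,3,0,3,0,3,0,2,0,1 for degrees 0…12.
Finally multiplying by (1 + z^3 + z^6 + z^9 + z^12), the product of all factors after the first has coefficients 1,0,2,1,3,2,4,3,5,4,5,5,5 for degrees 0…12.
[z^12] = 1·5 + 1·5 + 1·5 = 15.

15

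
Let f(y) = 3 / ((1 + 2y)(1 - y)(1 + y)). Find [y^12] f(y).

16383

The denominator gives the recurrence a_n = −2a_(n−1) + a_(n−2) + 2a_(n−3) for n ≥ 3; the numerator fixes a_0 = 3, a_1 = -6, a_2 = 15.
Iterating: 3, -6, 15, -30, 63, -126, 255, -510, 1023, -2046, 4095, -8190, 16383, so a_12 = 16383.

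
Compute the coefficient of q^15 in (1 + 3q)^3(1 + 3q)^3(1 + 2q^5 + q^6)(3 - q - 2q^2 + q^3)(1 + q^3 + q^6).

(1 + 3q)^3 has coefficients 1,9,27,27 for degrees 0…3.
(1 + 3q)^3 has coefficients 1,9,27,27,0,0,0,0,0,0,0,0,0,0,0,0 for degrees 0…15.
Multiplying by (1 + 2q^5 + q^6) gives running coefficients 1,9,27,27,0,2,19,63,81,27,0,0,0,0,0,0 for degrees 0…15.
Multiplying by (3 - q - 2q^2 + q^3) gives running coefficients 3,26,70,37,-72,-21,82,166,144,-107,-126,27,27,0,0,0 for degrees 0…15.
Finally multiplying by (1 + q^3 + q^6), the product of all factors after the first has coefficients 3,26,70,40,-46,49,122,120,193,12,-32,150,2,40,171,-80 for degrees 0…15.
[q^15] = 1·(-80) + 9·171 + 27·40 + 27·2 = 2593.

2593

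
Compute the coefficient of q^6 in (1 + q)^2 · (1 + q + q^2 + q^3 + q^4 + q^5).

3

(1 + q)^2 has coefficients 1,2,1 for degrees 0…2.
(1 + q + q^2 + q^3 + q^4 + q^5) has coefficients 1,1,1,1,1,1,0 for degrees 0…6.
[q^6] = 1·0 + 2·1 + 1·1 = 3.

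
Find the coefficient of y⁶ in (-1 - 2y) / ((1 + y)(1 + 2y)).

Partial fractions give a closed form: a_n = (-1)·(-1)^n.
At n = 6: a_6 = -1.

-1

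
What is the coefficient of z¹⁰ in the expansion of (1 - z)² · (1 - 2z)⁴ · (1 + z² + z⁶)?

104

(1 - z)² has coefficients 1,-2,1 for degrees 0…2.
(1 - 2z)⁴ has coefficients 1,-8,24,-32,16,0,0,0,0,0,0 for degrees 0…10.
Finally multiplying by (1 + z² + z⁶), the product of all factors after the first has coefficients 1,-8,25,-40,40,-32,17,-8,24,-32,16 for degrees 0…10.
[z¹⁰] = 1·16 − 2·(-32) + 1·24 = 104.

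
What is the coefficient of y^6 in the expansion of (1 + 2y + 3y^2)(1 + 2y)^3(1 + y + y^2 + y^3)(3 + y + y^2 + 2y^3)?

840

(1 + 2y + 3y^2) has coefficients 1,2,3 for degrees 0…2.
(1 + 2y)^3 has coefficients 1,6,12,8,0,0,0 for degrees 0…6.
Multiplying by (1 + y + y^2 + y^3) gives running coefficients 1,7,19,27,26,20,8 for degrees 0…6.
Finally multiplying by (3 + y + y^2 + 2y^3), the product of all factors after the first has coefficients 3,22,65,109,138,151,124 for degrees 0…6.
[y^6] = 1·124 + 2·151 + 3·138 = 840.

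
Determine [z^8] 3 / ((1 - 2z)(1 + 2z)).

768

Partial fractions give a closed form: a_n = (3/2)·2^n + (3/2)·(-2)^n.
At n = 8: a_8 = 768.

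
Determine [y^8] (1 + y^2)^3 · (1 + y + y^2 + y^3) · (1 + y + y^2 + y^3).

(1 + y^2)^3 has coefficients 1,0,3,0,3,0,1 for degrees 0…6.
(1 + y + y^2 + y^3) has coefficients 1,1,1,1,0,0,0,0,0 for degrees 0…8.
Finally multiplying by (1 + y + y^2 + y^3), the product of all factors after the first has coefficients 1,2,3,4,3,2,1,0,0 for degrees 0…8.
[y^8] = 1·0 + 3·1 + 3·3 + 1·3 = 15.

15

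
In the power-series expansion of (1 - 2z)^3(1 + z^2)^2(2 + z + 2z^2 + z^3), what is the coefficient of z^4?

52

(1 - 2z)^3 has coefficients 1,-6,12,-8 for degrees 0…3.
(1 + z^2)^2 has coefficients 1,0,2,0,1 for degrees 0…4.
Finally multiplying by (2 + z + 2z^2 + z^3), the product of all factors after the first has coefficients 2,1,6,3,6 for degrees 0…4.
[z^4] = 1·6 − 6·3 + 12·6 − 8·1 = 52.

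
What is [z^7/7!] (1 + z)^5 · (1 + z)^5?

604800

The EGF product rule gives c_7 = Σ_{k_1+k_2=7} C(7; k_1,k_2) · ∏ g_i(k_i), where (1+z)^5 gives the falling factorial (5)_k; (1+z)^5 gives the falling factorial (5)_k.
g_1(k) for k = 0…7: 1, 5, 20, 60, 120, 120, 0, 0.
g_2(k) for k = 0…7: 1, 5, 20, 60, 120, 120, 0, 0.
c_7 = Σ_k C(7,k)·g_1(k)·g_2(7−k) = 21·20·120 + 35·60·120 + 35·120·60 + 21·120·20 = 50400 + 252000 + 252000 + 50400 = 604800.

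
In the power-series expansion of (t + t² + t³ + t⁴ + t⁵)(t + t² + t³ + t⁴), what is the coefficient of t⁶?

4

(t + t² + t³ + t⁴ + t⁵) has coefficients 0,1,1,1,1,1 for degrees 0…5.
(t + t² + t³ + t⁴) has coefficients 0,1,1,1,1,0,0 for degrees 0…6.
[t⁶] = 1·0 + 1·1 + 1·1 + 1·1 + 1·1 = 4.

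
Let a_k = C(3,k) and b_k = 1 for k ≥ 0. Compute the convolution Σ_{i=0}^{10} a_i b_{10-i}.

Write out a_i and b_{10-i} for i = 0,…,10 and sum the products.
Σ = 1·1 + 3·1 + 3·1 + 1·1 + 0·1 + 0·1 + 0·1 + 0·1 + 0·1 + 0·1 + 0·1 = 8.

8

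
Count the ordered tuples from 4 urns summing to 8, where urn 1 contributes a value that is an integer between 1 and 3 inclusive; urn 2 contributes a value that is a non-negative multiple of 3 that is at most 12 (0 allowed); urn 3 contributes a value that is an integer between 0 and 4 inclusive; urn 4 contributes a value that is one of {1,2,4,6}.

The generating function for the choices is (t + t^2 + t^3)·(1 + t^3 + t^6 + t^9 + t^12)·(1 + t + t^2 + t^3 + t^4)·(t + t^2 + t^4 + t^6); the count is [t^8].
(t + t^2 + t^3) has coefficients 0,1,1,1 for degrees 0…3.
(1 + t^3 + t^6 + t^9 + t^12) has coefficients 1,0,0,1,0,0,1,0,0 for degrees 0…8.
Multiplying by (1 + t + t^2 + t^3 + t^4) gives running coefficients 1,1,1,2,2,1,2,2,1 for degrees 0…8.
Finally multiplying by (t + t^2 + t^4 + t^6), the product of all factors after the first has coefficients 0,1,2,2,4,5,5,6,7 for degrees 0…8.
[t^8] = 1·6 + 1·5 + 1·5 = 16.

16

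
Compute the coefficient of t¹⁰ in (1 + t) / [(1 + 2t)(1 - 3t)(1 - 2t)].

Partial fractions give a closed form: a_n = (1/10)·(-2)^n + (12/5)·3^n + (-3/2)·2^n.
At n = 10: a_10 = 140284.

140284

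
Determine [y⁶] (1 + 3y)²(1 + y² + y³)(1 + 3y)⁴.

2484

(1 + 3y)² has coefficients 1,6,9 for degrees 0…2.
(1 + y² + y³) has coefficients 1,0,1,1,0,0,0 for degrees 0…6.
Finally multiplying by (1 + 3y)⁴, the product of all factors after the first has coefficients 1,12,55,121,147,162,189 for degrees 0…6.
[y⁶] = 1·189 + 6·162 + 9·147 = 2484.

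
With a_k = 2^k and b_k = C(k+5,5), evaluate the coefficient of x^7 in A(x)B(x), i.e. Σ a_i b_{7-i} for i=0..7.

This is [x^7] in the product of the two ordinary generating functions.
Σ = 1·792 + 2·462 + 4·252 + 8·126 + 16·56 + 32·21 + 64·6 + 128·1 = 5812.

5812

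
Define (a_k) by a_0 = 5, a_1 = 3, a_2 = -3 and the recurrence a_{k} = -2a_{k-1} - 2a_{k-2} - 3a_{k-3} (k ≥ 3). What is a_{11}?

The ordinary generating function has denominator 1 + 2t + 2t^2 + 3t^3.
Iterating the recurrence: a_0,…,a_{11} = 5, 3, -3, -15, 27, -15, 21, -93, 189, -255, 411, -879.

-879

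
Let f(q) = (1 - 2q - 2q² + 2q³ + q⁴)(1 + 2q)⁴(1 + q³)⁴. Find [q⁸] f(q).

(1 - 2q - 2q² + 2q³ + q⁴) has coefficients 1,-2,-2,2,1 for degrees 0…4.
(1 + 2q)⁴ has coefficients 1,8,24,32,16,0,0,0,0 for degrees 0…8.
Finally multiplying by (1 + q³)⁴, the product of all factors after the first has coefficients 1,8,24,36,48,96,134,112,144 for degrees 0…8.
[q⁸] = 1·144 − 2·112 − 2·134 + 2·96 + 1·48 = -108.

-108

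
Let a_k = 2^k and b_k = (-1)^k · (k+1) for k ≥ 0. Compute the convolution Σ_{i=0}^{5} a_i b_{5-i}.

12

The convolution is the t^5 coefficient of A(t)B(t).
Σ = 1·(-6) + 2·5 + 4·(-4) + 8·3 + 16·(-2) + 32·1 = 12.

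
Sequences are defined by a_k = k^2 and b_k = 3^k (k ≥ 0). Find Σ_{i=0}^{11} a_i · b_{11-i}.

265642

Write out a_i and b_{11-i} for i = 0,…,11 and sum the products.
Σ = 0·177147 + 1·59049 + 4·19683 + 9·6561 + 16·2187 + 25·729 + 36·243 + 49·81 + 64·27 + 81·9 + 100·3 + 121·1 = 265642.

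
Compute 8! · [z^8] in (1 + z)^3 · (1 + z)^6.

The EGF product rule gives c_8 = Σ_{k_1+k_2=8} C(8; k_1,k_2) · ∏ g_i(k_i), where (1+z)^3 gives the falling factorial (3)_k; (1+z)^6 gives the falling factorial (6)_k.
g_1(k) for k = 0…8: 1, 3, 6, 6, 0, 0, 0, 0, 0.
g_2(k) for k = 0…8: 1, 6, 30, 120, 360, 720, 720, 0, 0.
c_8 = Σ_k C(8,k)·g_1(k)·g_2(8−k) = 28·6·720 + 56·6·720 = 120960 + 241920 = 362880.

362880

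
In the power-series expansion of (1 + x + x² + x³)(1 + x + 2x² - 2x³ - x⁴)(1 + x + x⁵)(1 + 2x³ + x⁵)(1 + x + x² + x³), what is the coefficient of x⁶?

42

(1 + x + x² + x³) has coefficients 1,1,1,1 for degrees 0…3.
(1 + x + 2x² - 2x³ - x⁴) has coefficients 1,1,2,-2,-1,0,0 for degrees 0…6.
Multiplying by (1 + x + x⁵) gives running coefficients 1,2,3,0,-3,0,1 for degrees 0…6.
Multiplying by (1 + 2x³ + x⁵) gives running coefficients 1,2,3,2,1,7,3 for degrees 0…6.
Finally multiplying by (1 + x + x² + x³), the product of all factors after the first has coefficients 1,3,6,8,8,13,13 for degrees 0…6.
[x⁶] = 1·13 + 1·13 + 1·8 + 1·8 = 42.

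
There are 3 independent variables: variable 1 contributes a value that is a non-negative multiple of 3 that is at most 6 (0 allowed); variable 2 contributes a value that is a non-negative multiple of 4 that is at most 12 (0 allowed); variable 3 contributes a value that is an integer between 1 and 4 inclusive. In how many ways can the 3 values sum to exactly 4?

The generating function for the choices is (1 + t³ + t⁶)·(1 + t⁴ + t⁸ + t¹²)·(t + t² + t³ + t⁴); the count is [t⁴].
(1 + t³ + t⁶) has coefficients 1,0,0,1,0 for degrees 0…4.
(1 + t⁴ + t⁸ + t¹²) has coefficients 1,0,0,0,1 for degrees 0…4.
Finally multiplying by (t + t² + t³ + t⁴), the product of all factors after the first has coefficients 0,1,1,1,1 for degrees 0…4.
[t⁴] = 1·1 + 1·1 = 2.

2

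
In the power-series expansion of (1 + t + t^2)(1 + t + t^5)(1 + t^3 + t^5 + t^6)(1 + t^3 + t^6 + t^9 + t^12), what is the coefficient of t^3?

(1 + t + t^2) has coefficients 1,1,1 for degrees 0…2.
(1 + t + t^5) has coefficients 1,1,0,0 for degrees 0…3.
Multiplying by (1 + t^3 + t^5 + t^6) gives running coefficients 1,1,0,1 for degrees 0…3.
Finally multiplying by (1 + t^3 + t^6 + t^9 + t^12), the product of all factors after the first has coefficients 1,1,0,2 for degrees 0…3.
[t^3] = 1·2 + 1·0 + 1·1 = 3.

3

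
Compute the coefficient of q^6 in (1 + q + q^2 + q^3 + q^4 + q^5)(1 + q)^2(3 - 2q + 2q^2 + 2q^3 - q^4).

(1 + q + q^2 + q^3 + q^4 + q^5) has coefficients 1,1,1,1,1,1 for degrees 0…5.
(1 + q)^2 has coefficients 1,2,1,0,0,0,0 for degrees 0…6.
Finally multiplying by (3 - 2q + 2q^2 + 2q^3 - q^4), the product of all factors after the first has coefficients 3,4,1,4,5,0,-1 for degrees 0…6.
[q^6] = 1·(-1) + 1·0 + 1·5 + 1·4 + 1·1 + 1·4 = 13.

13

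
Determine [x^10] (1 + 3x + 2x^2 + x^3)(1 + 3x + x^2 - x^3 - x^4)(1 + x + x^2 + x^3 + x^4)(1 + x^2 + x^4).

(1 + 3x + 2x^2 + x^3) has coefficients 1,3,2,1 for degrees 0…3.
(1 + 3x + x^2 - x^3 - x^4) has coefficients 1,3,1,-1,-1,0,0,0,0,0,0 for degrees 0…10.
Multiplying by (1 + x + x^2 + x^3 + x^4) gives running coefficients 1,4,5,4,3,2,-1,-2,-1,0,0 for degrees 0…10.
Finally multiplying by (1 + x^2 + x^4), the product of all factors after the first has coefficients 1,4,6,8,9,10,7,4,1,0,-2 for degrees 0…10.
[x^10] = 1·(-2) + 3·0 + 2·1 + 1·4 = 4.

4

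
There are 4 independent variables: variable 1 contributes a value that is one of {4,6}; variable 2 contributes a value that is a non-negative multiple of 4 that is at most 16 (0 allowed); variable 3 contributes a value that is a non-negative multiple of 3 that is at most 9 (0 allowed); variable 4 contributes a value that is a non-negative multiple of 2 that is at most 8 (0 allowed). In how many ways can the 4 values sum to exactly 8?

3

The generating function for the choices is (t⁴ + t⁶)·(1 + t⁴ + t⁸ + t¹² + t¹⁶)·(1 + t³ + t⁶ + t⁹)·(1 + t² + t⁴ + t⁶ + t⁸); the count is [t⁸].
(t⁴ + t⁶) has coefficients 0,0,0,0,1,0,1 for degrees 0…6.
(1 + t⁴ + t⁸ + t¹² + t¹⁶) has coefficients 1,0,0,0,1,0,0,0,1 for degrees 0…8.
Multiplying by (1 + t³ + t⁶ + t⁹) gives running coefficients 1,0,0,1,1,0,1,1,1 for degrees 0…8.
Finally multiplying by (1 + t² + t⁴ + t⁶ + t⁸), the product of all factors after the first has coefficients 1,0,1,1,2,1,3,2,4 for degrees 0…8.
[t⁸] = 1·2 + 1·1 = 3.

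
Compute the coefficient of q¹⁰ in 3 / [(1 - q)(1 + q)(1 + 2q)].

4095

Partial fractions give a closed form: a_n = (1/2)·1^n + (-3/2)·(-1)^n + (4)·(-2)^n.
At n = 10: a_10 = 4095.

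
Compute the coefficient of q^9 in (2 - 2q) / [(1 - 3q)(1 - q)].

Partial fractions give a closed form: a_n = (2)·3^n.
At n = 9: a_9 = 39366.

39366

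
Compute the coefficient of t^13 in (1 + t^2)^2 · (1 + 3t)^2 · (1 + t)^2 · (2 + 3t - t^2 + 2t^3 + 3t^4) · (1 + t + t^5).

351

(1 + t^2)^2 has coefficients 1,0,2,0,1 for degrees 0…4.
(1 + 3t)^2 has coefficients 1,6,9,0,0,0,0,0,0,0,0,0,0,0 for degrees 0…13.
Multiplying by (1 + t)^2 gives running coefficients 1,8,22,24,9,0,0,0,0,0,0,0,0,0 for degrees 0…13.
Multiplying by (2 + 3t - t^2 + 2t^3 + 3t^4) gives running coefficients 2,19,67,108,87,71,105,90,27,0,0,0,0,0 for degrees 0…13.
Finally multiplying by (1 + t + t^5), the product of all factors after the first has coefficients 2,21,86,175,195,160,195,262,225,114,71,105,90,27 for degrees 0…13.
[t^13] = 1·27 + 2·105 + 1·114 = 351.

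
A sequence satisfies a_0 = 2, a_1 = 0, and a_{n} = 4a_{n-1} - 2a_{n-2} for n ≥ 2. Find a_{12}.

The ordinary generating function has denominator 1 - 4y + 2y^2.
Iterating the recurrence: a_0,…,a_{12} = 2, 0, -4, -16, -56, -192, -656, -2240, -7648, -26112, -89152, -304384, -1039232.

-1039232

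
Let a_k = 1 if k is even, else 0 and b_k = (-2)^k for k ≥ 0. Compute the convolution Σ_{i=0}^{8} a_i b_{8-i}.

341

Write out a_i and b_{8-i} for i = 0,…,8 and sum the products.
Σ = 1·256 + 0·(-128) + 1·64 + 0·(-32) + 1·16 + 0·(-8) + 1·4 + 0·(-2) + 1·1 = 341.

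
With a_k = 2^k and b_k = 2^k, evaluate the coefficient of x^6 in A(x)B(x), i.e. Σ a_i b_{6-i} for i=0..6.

Write out a_i and b_{6-i} for i = 0,…,6 and sum the products.
Σ = 1·64 + 2·32 + 4·16 + 8·8 + 16·4 + 32·2 + 64·1 = 448.

448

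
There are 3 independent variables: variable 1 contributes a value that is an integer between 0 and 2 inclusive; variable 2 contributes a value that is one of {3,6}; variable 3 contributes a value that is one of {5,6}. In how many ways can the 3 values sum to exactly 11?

2

The generating function for the choices is (1 + z + z²)·(z³ + z⁶)·(z⁵ + z⁶); the count is [z¹¹].
(1 + z + z²) has coefficients 1,1,1 for degrees 0…2.
(z³ + z⁶) has coefficients 0,0,0,1,0,0,1,0,0,0,0,0 for degrees 0…11.
Finally multiplying by (z⁵ + z⁶), the product of all factors after the first has coefficients 0,0,0,0,0,0,0,0,1,1,0,1 for degrees 0…11.
[z¹¹] = 1·1 + 1·0 + 1·1 = 2.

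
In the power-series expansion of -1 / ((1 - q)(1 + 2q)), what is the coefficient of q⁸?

-171

Partial fractions give a closed form: a_n = (-1/3)·1^n + (-2/3)·(-2)^n.
At n = 8: a_8 = -171.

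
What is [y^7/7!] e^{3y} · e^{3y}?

279936

The EGF product rule gives c_7 = Σ_{k_1+k_2=7} C(7; k_1,k_2) · ∏ g_i(k_i), where e^{3y} gives (3)^k; e^{3y} gives (3)^k.
g_1(k) for k = 0…7: 1, 3, 9, 27, 81, 243, 729, 2187.
g_2(k) for k = 0…7: 1, 3, 9, 27, 81, 243, 729, 2187.
c_7 = Σ_k C(7,k)·g_1(k)·g_2(7−k) = 1·1·2187 + 7·3·729 + 21·9·243 + 35·27·81 + 35·81·27 + 21·243·9 + 7·729·3 + 1·2187·1 = 2187 + 15309 + 45927 + 76545 + 76545 + 45927 + 15309 + 2187 = 279936.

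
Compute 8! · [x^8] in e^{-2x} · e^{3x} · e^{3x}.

The EGF product rule gives c_8 = Σ_{k_1+k_2+k_3=8} C(8; k_1,k_2,k_3) · ∏ g_i(k_i), where e^{-2x} gives (-2)^k; e^{3x} gives (3)^k; e^{3x} gives (3)^k.
g_1(k) for k = 0…8: 1, -2, 4, -8, 16, -32, 64, -128, 256.
g_2(k) for k = 0…8: 1, 3, 9, 27, 81, 243, 729, 2187, 6561.
g_3(k) for k = 0…8: 1, 3, 9, 27, 81, 243, 729, 2187, 6561.
First combine the last two factors: h(k) = Σ_j C(k,j)·g_2(j)·g_3(k−j) for k = 0…8: 1, 6, 36, 216, 1296, 7776, 46656, 279936, 1679616.
c_8 = Σ_k C(8,k)·g_1(k)·h(8−k) = 1·1·1679616 + 8·(-2)·279936 + 28·4·46656 + 56·(-8)·7776 + 70·16·1296 + 56·(-32)·216 + 28·64·36 + 8·(-128)·6 + 1·256·1 = 1679616 − 4478976 + 5225472 − 3483648 + 1451520 − 387072 + 64512 − 6144 + 256 = 65536.

65536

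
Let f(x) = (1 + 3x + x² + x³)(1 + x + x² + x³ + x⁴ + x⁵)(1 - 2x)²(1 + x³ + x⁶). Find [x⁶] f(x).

8

(1 + 3x + x² + x³) has coefficients 1,3,1,1 for degrees 0…3.
(1 + x + x² + x³ + x⁴ + x⁵) has coefficients 1,1,1,1,1,1,0 for degrees 0…6.
Multiplying by (1 - 2x)² gives running coefficients 1,-3,1,1,1,1,0 for degrees 0…6.
Finally multiplying by (1 + x³ + x⁶), the product of all factors after the first has coefficients 1,-3,1,2,-2,2,2 for degrees 0…6.
[x⁶] = 1·2 + 3·2 + 1·(-2) + 1·2 = 8.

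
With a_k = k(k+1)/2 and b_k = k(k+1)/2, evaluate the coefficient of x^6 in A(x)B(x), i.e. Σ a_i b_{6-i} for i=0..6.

Write out a_i and b_{6-i} for i = 0,…,6 and sum the products.
Σ = 0·21 + 1·15 + 3·10 + 6·6 + 10·3 + 15·1 + 21·0 = 126.

126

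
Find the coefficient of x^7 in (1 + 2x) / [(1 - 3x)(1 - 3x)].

The denominator gives the recurrence a_n = 6a_(n−1) − 9a_(n−2) for n ≥ 3; the numerator fixes a_0 = 1, a_1 = 8, a_2 = 39.
Iterating: 1, 8, 39, 162, 621, 2268, 8019, 27702, so a_7 = 27702.

27702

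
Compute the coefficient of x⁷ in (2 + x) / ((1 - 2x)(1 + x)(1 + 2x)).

-85

Partial fractions give a closed form: a_n = (5/6)·2^n + (-1/3)·(-1)^n + (3/2)·(-2)^n.
At n = 7: a_7 = -85.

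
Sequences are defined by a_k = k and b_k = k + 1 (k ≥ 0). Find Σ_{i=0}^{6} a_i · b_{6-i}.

Write out a_i and b_{6-i} for i = 0,…,6 and sum the products.
Σ = 0·7 + 1·6 + 2·5 + 3·4 + 4·3 + 5·2 + 6·1 = 56.

56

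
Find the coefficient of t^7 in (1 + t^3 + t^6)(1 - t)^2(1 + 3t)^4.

-71

(1 + t^3 + t^6) has coefficients 1,0,0,1,0,0,1 for degrees 0…6.
(1 - t)^2 has coefficients 1,-2,1,0,0,0,0,0 for degrees 0…7.
Finally multiplying by (1 + 3t)^4, the product of all factors after the first has coefficients 1,10,31,12,-81,-54,81,0 for degrees 0…7.
[t^7] = 1·0 + 1·(-81) + 1·10 = -71.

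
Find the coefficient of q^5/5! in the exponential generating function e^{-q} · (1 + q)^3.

The EGF product rule gives c_5 = Σ_{k_1+k_2=5} C(5; k_1,k_2) · ∏ g_i(k_i), where e^{-q} gives (-1)^k; (1+q)^3 gives the falling factorial (3)_k.
g_1(k) for k = 0…5: 1, -1, 1, -1, 1, -1.
g_2(k) for k = 0…5: 1, 3, 6, 6, 0, 0.
c_5 = Σ_k C(5,k)·g_1(k)·g_2(5−k) = 10·1·6 + 10·(-1)·6 + 5·1·3 + 1·(-1)·1 = 60 − 60 + 15 − 1 = 14.

14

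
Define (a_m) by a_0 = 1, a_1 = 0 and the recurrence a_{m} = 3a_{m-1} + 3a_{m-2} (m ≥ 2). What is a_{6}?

513

The ordinary generating function has denominator 1 - 3q - 3q^2.
Iterating the recurrence: a_0,…,a_{6} = 1, 0, 3, 9, 36, 135, 513.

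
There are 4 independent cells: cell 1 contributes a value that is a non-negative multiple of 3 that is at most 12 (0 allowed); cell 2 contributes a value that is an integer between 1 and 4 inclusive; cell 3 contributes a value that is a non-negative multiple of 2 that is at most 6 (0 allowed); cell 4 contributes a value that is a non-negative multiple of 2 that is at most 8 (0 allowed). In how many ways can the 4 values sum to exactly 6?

The generating function for the choices is (1 + x³ + x⁶ + x⁹ + x¹²)·(x + x² + x³ + x⁴)·(1 + x² + x⁴ + x⁶)·(1 + x² + x⁴ + x⁶ + x⁸); the count is [x⁶].
(1 + x³ + x⁶ + x⁹ + x¹²) has coefficients 1,0,0,1,0,0,1 for degrees 0…6.
(x + x² + x³ + x⁴) has coefficients 0,1,1,1,1,0,0 for degrees 0…6.
Multiplying by (1 + x² + x⁴ + x⁶) gives running coefficients 0,1,1,2,2,2,2 for degrees 0…6.
Finally multiplying by (1 + x² + x⁴ + x⁶ + x⁸), the product of all factors after the first has coefficients 0,1,1,3,3,5,5 for degrees 0…6.
[x⁶] = 1·5 + 1·3 + 1·0 = 8.

8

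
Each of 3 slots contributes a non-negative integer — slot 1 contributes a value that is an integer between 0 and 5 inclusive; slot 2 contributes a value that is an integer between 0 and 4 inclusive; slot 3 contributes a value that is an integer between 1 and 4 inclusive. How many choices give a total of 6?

17

The generating function for the choices is (1 + t + t² + t³ + t⁴ + t⁵)·(1 + t + t² + t³ + t⁴)·(t + t² + t³ + t⁴); the count is [t⁶].
(1 + t + t² + t³ + t⁴ + t⁵) has coefficients 1,1,1,1,1,1 for degrees 0…5.
(1 + t + t² + t³ + t⁴) has coefficients 1,1,1,1,1,0,0 for degrees 0…6.
Finally multiplying by (t + t² + t³ + t⁴), the product of all factors after the first has coefficients 0,1,2,3,4,4,3 for degrees 0…6.
[t⁶] = 1·3 + 1·4 + 1·4 + 1·3 + 1·2 + 1·1 = 17.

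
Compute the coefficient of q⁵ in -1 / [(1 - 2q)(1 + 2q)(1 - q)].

-21

Partial fractions give a closed form: a_n = (-1)·2^n + (-1/3)·(-2)^n + (1/3)·1^n.
At n = 5: a_5 = -21.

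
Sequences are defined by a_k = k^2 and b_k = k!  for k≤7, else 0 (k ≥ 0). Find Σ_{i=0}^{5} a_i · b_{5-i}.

107

Write out a_i and b_{5-i} for i = 0,…,5 and sum the products.
Σ = 0·120 + 1·24 + 4·6 + 9·2 + 16·1 + 25·1 = 107.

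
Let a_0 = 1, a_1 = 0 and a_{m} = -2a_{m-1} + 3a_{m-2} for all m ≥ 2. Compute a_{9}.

The ordinary generating function has denominator 1 + 2x - 3x^2.
Iterating the recurrence: a_0,…,a_{9} = 1, 0, 3, -6, 21, -60, 183, -546, 1641, -4920.

-4920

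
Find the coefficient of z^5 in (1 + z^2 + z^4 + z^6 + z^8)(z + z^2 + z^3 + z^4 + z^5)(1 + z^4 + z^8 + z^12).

4

(1 + z^2 + z^4 + z^6 + z^8) has coefficients 1,0,1,0,1,0 for degrees 0…5.
(z + z^2 + z^3 + z^4 + z^5) has coefficients 0,1,1,1,1,1 for degrees 0…5.
Finally multiplying by (1 + z^4 + z^8 + z^12), the product of all factors after the first has coefficients 0,1,1,1,1,2 for degrees 0…5.
[z^5] = 1·2 + 1·1 + 1·1 = 4.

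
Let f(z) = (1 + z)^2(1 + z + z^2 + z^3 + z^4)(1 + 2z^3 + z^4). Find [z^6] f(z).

13

(1 + z)^2 has coefficients 1,2,1 for degrees 0…2.
(1 + z + z^2 + z^3 + z^4) has coefficients 1,1,1,1,1,0,0 for degrees 0…6.
Finally multiplying by (1 + 2z^3 + z^4), the product of all factors after the first has coefficients 1,1,1,3,4,3,3 for degrees 0…6.
[z^6] = 1·3 + 2·3 + 1·4 = 13.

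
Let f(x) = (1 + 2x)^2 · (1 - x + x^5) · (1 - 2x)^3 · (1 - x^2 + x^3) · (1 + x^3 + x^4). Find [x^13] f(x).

-34

(1 + 2x)^2 has coefficients 1,4,4 for degrees 0…2.
(1 - x + x^5) has coefficients 1,-1,0,0,0,1,0,0,0,0,0,0,0,0 for degrees 0…13.
Multiplying by (1 - 2x)^3 gives running coefficients 1,-7,18,-20,8,1,-6,12,-8,0,0,0,0,0 for degrees 0…13.
Multiplying by (1 - x^2 + x^3) gives running coefficients 1,-7,17,-12,-17,39,-34,19,-1,-18,20,-8,0,0 for degrees 0…13.
Finally multiplying by (1 + x^3 + x^4), the product of all factors after the first has coefficients 1,-7,17,-11,-23,49,-29,-10,21,-13,5,10,-19,2 for degrees 0…13.
[x^13] = 1·2 + 4·(-19) + 4·10 = -34.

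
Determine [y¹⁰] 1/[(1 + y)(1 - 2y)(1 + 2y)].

Partial fractions give a closed form: a_n = (-1/3)·(-1)^n + (1/3)·2^n + (1)·(-2)^n.
At n = 10: a_10 = 1365.

1365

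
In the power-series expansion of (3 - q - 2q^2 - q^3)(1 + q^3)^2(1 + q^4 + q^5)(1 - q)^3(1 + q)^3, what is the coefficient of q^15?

(3 - q - 2q^2 - q^3) has coefficients 3,-1,-2,-1 for degrees 0…3.
(1 + q^3)^2 has coefficients 1,0,0,2,0,0,1,0,0,0,0,0,0,0,0,0 for degrees 0…15.
Multiplying by (1 + q^4 + q^5) gives running coefficients 1,0,0,2,1,1,1,2,2,0,1,1,0,0,0,0 for degrees 0…15.
Multiplying by (1 - q)^3 gives running coefficients 1,-3,3,1,-5,4,-1,1,-2,-1,5,-4,0,2,-1,0 for degrees 0…15.
Finally multiplying by (1 + q)^3, the product of all factors after the first has coefficients 1,0,-3,2,4,-5,-3,5,2,-5,-3,6,2,-5,1,3 for degrees 0…15.
[q^15] = 3·3 − 1·1 − 2·(-5) − 1·2 = 16.

16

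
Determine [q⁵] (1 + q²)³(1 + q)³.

(1 + q²)³ has coefficients 1,0,3,0,3,0 for degrees 0…5.
(1 + q)³ has coefficients 1,3,3,1,0,0 for degrees 0…5.
[q⁵] = 1·0 + 3·1 + 3·3 = 12.

12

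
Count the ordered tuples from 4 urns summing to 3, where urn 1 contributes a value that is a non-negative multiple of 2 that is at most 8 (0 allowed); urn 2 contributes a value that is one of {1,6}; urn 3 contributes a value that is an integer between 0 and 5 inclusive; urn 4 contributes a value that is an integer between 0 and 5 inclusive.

4

The generating function for the choices is (1 + y^2 + y^4 + y^6 + y^8)·(y + y^6)·(1 + y + y^2 + y^3 + y^4 + y^5)·(1 + y + y^2 + y^3 + y^4 + y^5); the count is [y^3].
(1 + y^2 + y^4 + y^6 + y^8) has coefficients 1,0,1,0 for degrees 0…3.
(y + y^6) has coefficients 0,1,0,0 for degrees 0…3.
Multiplying by (1 + y + y^2 + y^3 + y^4 + y^5) gives running coefficients 0,1,1,1 for degrees 0…3.
Finally multiplying by (1 + y + y^2 + y^3 + y^4 + y^5), the product of all factors after the first has coefficients 0,1,2,3 for degrees 0…3.
[y^3] = 1·3 + 1·1 = 4.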